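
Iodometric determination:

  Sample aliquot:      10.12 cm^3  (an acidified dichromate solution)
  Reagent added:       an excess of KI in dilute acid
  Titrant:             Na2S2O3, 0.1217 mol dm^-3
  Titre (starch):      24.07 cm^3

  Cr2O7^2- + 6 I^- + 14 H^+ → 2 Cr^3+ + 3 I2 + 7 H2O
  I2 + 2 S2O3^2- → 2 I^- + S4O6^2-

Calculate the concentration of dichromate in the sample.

0.04824 mol/L

n(S2O3^2-) = 0.02407 × 0.1217 = 2.929 × 10^-3 mol
n(I2) = n(S2O3^2-)/2 = 1.465 × 10^-3 mol
From the 1:3 ratio, n(Cr2O7^2-) in the aliquot = 1/3 × 1.465 × 10^-3 = 4.882 × 10^-4 mol
[Cr2O7^2-] = 4.882 × 10^-4 / 0.01012 = 0.04824 mol/L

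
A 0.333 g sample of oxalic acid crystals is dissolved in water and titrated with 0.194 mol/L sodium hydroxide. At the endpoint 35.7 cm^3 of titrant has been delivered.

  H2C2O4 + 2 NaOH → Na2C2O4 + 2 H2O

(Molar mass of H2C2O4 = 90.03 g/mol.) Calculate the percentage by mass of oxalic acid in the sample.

n(NaOH) = 0.0357 L × 0.194 mol/L = 6.93 × 10^-3 mol
From the 1:2 ratio, n(H2C2O4) = 1/2 × 6.93 × 10^-3 = 3.46 × 10^-3 mol
mass of H2C2O4 = 3.46 × 10^-3 × 90.03 g/mol = 0.312 g
% H2C2O4 = 0.312 / 0.333 × 100 = 93.6 %

93.6 %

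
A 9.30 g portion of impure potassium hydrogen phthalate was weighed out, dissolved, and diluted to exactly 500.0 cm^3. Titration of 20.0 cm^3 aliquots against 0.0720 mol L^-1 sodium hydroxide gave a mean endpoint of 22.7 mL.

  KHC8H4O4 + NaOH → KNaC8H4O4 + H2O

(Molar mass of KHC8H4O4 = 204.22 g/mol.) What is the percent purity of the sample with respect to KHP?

89.7 %

n(NaOH) per titration = 0.0227 × 0.0720 = 1.63 × 10^-3 mol
n(KHC8H4O4) in each aliquot = 1.63 × 10^-3 mol (1:1 ratio)
n(KHC8H4O4) in the whole flask = 1.63 × 10^-3 × 500.0/20.0 = 0.0409 mol
mass of KHC8H4O4 = 0.0409 × 204.22 = 8.34 g
% KHC8H4O4 = 8.34 / 9.30 × 100 = 89.7 %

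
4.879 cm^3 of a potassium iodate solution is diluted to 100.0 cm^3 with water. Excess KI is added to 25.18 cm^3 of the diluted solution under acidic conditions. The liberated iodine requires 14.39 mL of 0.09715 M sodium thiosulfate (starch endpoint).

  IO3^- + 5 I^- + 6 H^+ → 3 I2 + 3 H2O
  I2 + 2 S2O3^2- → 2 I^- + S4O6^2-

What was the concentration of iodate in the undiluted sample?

n(S2O3^2-) = 0.01439 × 0.09715 = 1.398 × 10^-3 mol
n(I2) = n(S2O3^2-)/2 = 6.990 × 10^-4 mol
From the 1:3 ratio, n(IO3^-) in the aliquot = 1/3 × 6.990 × 10^-4 = 2.330 × 10^-4 mol
[IO3^-]_dilute = 2.330 × 10^-4 / 0.02518 = 0.009253 mol/L
[IO3^-]_original = 0.009253 × 100.0/4.879 = 0.1897 mol/L

0.1897 M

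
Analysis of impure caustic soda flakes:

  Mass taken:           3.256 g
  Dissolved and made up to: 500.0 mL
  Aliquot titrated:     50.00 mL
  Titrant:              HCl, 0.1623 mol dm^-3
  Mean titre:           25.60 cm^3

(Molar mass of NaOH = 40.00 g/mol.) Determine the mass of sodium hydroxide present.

1.662 g

NaOH + HCl → NaCl + H2O
n(HCl) per titration = 0.02560 × 0.1623 = 4.155 × 10^-3 mol
n(NaOH) in each aliquot = 4.155 × 10^-3 mol (1:1 ratio)
n(NaOH) in the whole flask = 4.155 × 10^-3 × 500.0/50.00 = 0.04155 mol
mass of NaOH = 0.04155 × 40.00 = 1.662 g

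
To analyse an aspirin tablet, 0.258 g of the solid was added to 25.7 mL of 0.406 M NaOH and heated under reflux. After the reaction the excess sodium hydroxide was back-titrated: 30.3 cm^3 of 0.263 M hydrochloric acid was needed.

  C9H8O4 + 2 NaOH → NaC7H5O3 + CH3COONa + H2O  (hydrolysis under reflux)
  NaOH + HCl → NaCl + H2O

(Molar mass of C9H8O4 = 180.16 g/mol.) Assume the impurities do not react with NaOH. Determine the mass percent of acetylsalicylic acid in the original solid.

n(NaOH) added = 0.0257 × 0.406 = 0.0104 mol
n(HCl) used in back-titration = 0.0303 × 0.263 = 7.97 × 10^-3 mol
n(NaOH) left over = 7.97 × 10^-3 mol (1:1 ratio)
n(NaOH) consumed by analyte = 0.0104 − 7.97 × 10^-3 = 2.47 × 10^-3 mol
From the 1:2 ratio, n(C9H8O4) = 1/2 × 2.47 × 10^-3 = 1.23 × 10^-3 mol
mass of C9H8O4 = 1.23 × 10^-3 × 180.16 = 0.222 g
% C9H8O4 = 0.222 / 0.258 × 100 = 86.1 %

86.1 %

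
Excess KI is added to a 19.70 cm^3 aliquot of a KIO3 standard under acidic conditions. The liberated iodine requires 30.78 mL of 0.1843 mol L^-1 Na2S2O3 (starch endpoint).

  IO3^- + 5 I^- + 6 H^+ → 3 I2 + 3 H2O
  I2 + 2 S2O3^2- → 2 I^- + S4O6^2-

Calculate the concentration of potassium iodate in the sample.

n(S2O3^2-) = 0.03078 × 0.1843 = 5.673 × 10^-3 mol
n(I2) = n(S2O3^2-)/2 = 2.836 × 10^-3 mol
From the 1:3 ratio, n(IO3^-) in the aliquot = 1/3 × 2.836 × 10^-3 = 9.455 × 10^-4 mol
[IO3^-] = 9.455 × 10^-4 / 0.01970 = 0.04799 mol/L

0.04799 mol/L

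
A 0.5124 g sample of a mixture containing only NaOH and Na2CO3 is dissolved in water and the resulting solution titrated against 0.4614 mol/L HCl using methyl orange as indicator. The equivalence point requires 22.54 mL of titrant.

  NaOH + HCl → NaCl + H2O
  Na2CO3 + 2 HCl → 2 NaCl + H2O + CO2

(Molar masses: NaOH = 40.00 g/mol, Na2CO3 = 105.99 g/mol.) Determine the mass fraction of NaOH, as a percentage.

23.28 %

n(HCl) = 0.02254 × 0.4614 = 0.01040 mol
Let x = n(NaOH), y = n(Na2CO3).
Titrant: 1x + 2y = 0.01040;  mass: 40.00x + 105.99y = 0.5124
Solving, x = 2.982 × 10^-3 mol, y = 3.709 × 10^-3 mol
mass of NaOH = 2.982 × 10^-3 × 40.00 = 0.1193 g
% NaOH = 0.1193 / 0.5124 × 100 = 23.28 %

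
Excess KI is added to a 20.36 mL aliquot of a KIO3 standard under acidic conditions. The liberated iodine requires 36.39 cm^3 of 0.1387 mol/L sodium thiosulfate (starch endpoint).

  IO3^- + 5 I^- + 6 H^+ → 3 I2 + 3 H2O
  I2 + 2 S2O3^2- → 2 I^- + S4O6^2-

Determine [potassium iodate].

0.04132 mol/L

n(S2O3^2-) = 0.03639 × 0.1387 = 5.047 × 10^-3 mol
n(I2) = n(S2O3^2-)/2 = 2.524 × 10^-3 mol
From the 1:3 ratio, n(IO3^-) in the aliquot = 1/3 × 2.524 × 10^-3 = 8.412 × 10^-4 mol
[IO3^-] = 8.412 × 10^-4 / 0.02036 = 0.04132 mol/L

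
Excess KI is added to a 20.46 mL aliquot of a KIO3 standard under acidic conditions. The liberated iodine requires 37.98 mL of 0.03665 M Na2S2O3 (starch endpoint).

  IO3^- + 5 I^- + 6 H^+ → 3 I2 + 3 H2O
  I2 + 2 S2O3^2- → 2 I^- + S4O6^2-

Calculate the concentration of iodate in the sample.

n(S2O3^2-) = 0.03798 × 0.03665 = 1.392 × 10^-3 mol
n(I2) = n(S2O3^2-)/2 = 6.960 × 10^-4 mol
From the 1:3 ratio, n(IO3^-) in the aliquot = 1/3 × 6.960 × 10^-4 = 2.320 × 10^-4 mol
[IO3^-] = 2.320 × 10^-4 / 0.02046 = 0.01134 mol/L

0.01134 M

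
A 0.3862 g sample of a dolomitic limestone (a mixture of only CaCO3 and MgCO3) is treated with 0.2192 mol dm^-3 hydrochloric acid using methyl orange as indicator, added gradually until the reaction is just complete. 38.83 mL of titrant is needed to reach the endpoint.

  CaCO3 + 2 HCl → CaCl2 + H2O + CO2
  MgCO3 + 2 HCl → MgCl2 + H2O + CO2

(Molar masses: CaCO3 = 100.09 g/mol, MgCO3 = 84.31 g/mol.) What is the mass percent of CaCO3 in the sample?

n(HCl) = 0.03883 × 0.2192 = 8.512 × 10^-3 mol
Let x = n(CaCO3), y = n(MgCO3).
Titrant: 2x + 2y = 8.512 × 10^-3;  mass: 100.09x + 84.31y = 0.3862
Solving, x = 1.736 × 10^-3 mol, y = 2.520 × 10^-3 mol
mass of CaCO3 = 1.736 × 10^-3 × 100.09 = 0.1738 g
% CaCO3 = 0.1738 / 0.3862 × 100 = 44.99 %

44.99 %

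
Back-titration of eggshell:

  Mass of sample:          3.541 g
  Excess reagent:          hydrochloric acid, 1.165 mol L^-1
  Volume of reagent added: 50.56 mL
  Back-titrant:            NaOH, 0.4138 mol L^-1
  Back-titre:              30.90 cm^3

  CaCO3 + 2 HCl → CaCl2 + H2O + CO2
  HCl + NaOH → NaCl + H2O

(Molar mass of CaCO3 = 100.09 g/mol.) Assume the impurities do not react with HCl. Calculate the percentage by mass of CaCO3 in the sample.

65.18 %

n(HCl) added = 0.05056 × 1.165 = 0.05890 mol
n(NaOH) used in back-titration = 0.03090 × 0.4138 = 0.01279 mol
n(HCl) left over = 0.01279 mol (1:1 ratio)
n(HCl) consumed by analyte = 0.05890 − 0.01279 = 0.04612 mol
From the 1:2 ratio, n(CaCO3) = 1/2 × 0.04612 = 0.02306 mol
mass of CaCO3 = 0.02306 × 100.09 = 2.308 g
% CaCO3 = 2.308 / 3.541 × 100 = 65.18 %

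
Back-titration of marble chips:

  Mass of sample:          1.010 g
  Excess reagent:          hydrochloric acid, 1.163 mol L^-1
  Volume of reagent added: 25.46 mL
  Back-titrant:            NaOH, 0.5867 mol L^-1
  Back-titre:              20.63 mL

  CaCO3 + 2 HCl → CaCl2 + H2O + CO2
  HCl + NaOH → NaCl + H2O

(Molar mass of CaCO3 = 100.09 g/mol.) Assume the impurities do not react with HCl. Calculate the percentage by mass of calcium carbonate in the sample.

n(HCl) added = 0.02546 × 1.163 = 0.02961 mol
n(NaOH) used in back-titration = 0.02063 × 0.5867 = 0.01210 mol
n(HCl) left over = 0.01210 mol (1:1 ratio)
n(HCl) consumed by analyte = 0.02961 − 0.01210 = 0.01751 mol
From the 1:2 ratio, n(CaCO3) = 1/2 × 0.01751 = 8.753 × 10^-3 mol
mass of CaCO3 = 8.753 × 10^-3 × 100.09 = 0.8761 g
% CaCO3 = 0.8761 / 1.010 × 100 = 86.74 %

86.74 %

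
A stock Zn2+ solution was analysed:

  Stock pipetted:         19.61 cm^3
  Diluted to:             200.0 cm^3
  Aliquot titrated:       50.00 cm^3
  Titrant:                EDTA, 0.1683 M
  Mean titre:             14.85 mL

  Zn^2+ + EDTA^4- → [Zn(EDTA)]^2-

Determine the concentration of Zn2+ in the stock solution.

0.5098 M

n(EDTA) = 0.01485 × 0.1683 = 2.499 × 10^-3 mol
n(Zn2+) in the aliquot = 2.499 × 10^-3 mol (1:1 ratio)
[Zn2+]_dilute = 2.499 × 10^-3 / 0.05000 = 0.04999 mol/L
Dilution factor = 200.0 / 19.61 = 10.20
[Zn2+]_stock = 0.04999 × 10.20 = 0.5098 mol/L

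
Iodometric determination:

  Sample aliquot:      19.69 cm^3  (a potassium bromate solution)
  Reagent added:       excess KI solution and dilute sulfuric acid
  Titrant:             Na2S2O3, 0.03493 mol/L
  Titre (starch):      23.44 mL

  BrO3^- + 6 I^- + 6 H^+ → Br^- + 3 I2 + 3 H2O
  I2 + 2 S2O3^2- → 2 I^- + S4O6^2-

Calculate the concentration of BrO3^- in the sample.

0.006930 mol/L

n(S2O3^2-) = 0.02344 × 0.03493 = 8.188 × 10^-4 mol
n(I2) = n(S2O3^2-)/2 = 4.094 × 10^-4 mol
From the 1:3 ratio, n(BrO3^-) in the aliquot = 1/3 × 4.094 × 10^-4 = 1.365 × 10^-4 mol
[BrO3^-] = 1.365 × 10^-4 / 0.01969 = 0.006930 mol/L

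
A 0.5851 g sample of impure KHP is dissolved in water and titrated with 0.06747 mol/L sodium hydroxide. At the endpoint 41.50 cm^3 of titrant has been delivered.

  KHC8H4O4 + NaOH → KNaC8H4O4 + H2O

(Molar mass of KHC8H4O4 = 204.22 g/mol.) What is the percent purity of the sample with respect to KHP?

97.73 %

n(NaOH) = 0.04150 L × 0.06747 mol/L = 2.800 × 10^-3 mol
n(KHC8H4O4) = 2.800 × 10^-3 mol (1:1 ratio)
mass of KHC8H4O4 = 2.800 × 10^-3 × 204.22 g/mol = 0.5718 g
% KHC8H4O4 = 0.5718 / 0.5851 × 100 = 97.73 %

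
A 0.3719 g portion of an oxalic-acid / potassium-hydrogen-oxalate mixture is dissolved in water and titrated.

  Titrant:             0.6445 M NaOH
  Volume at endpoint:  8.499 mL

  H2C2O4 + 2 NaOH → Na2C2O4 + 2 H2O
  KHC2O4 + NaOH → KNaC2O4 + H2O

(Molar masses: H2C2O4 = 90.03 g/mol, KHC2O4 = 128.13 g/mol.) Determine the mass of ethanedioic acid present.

n(NaOH) = 0.008499 × 0.6445 = 5.478 × 10^-3 mol
Let x = n(H2C2O4), y = n(KHC2O4).
Titrant: 2x + 1y = 5.478 × 10^-3;  mass: 90.03x + 128.13y = 0.3719
Solving, x = 1.985 × 10^-3 mol, y = 1.508 × 10^-3 mol
mass of H2C2O4 = 1.985 × 10^-3 × 90.03 = 0.1787 g

0.1787 g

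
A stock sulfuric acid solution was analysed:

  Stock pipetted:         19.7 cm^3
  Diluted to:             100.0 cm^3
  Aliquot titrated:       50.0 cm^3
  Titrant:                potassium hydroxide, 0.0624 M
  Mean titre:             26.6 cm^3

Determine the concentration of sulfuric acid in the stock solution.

H2SO4 + 2 KOH → K2SO4 + 2 H2O
n(KOH) = 0.0266 × 0.0624 = 1.66 × 10^-3 mol
From the 1:2 ratio, n(H2SO4) in the aliquot = 1/2 × 1.66 × 10^-3 = 8.30 × 10^-4 mol
[H2SO4]_dilute = 8.30 × 10^-4 / 0.0500 = 0.0166 mol/L
Dilution factor = 100.0 / 19.7 = 5.076
[H2SO4]_stock = 0.0166 × 5.076 = 0.0843 mol/L

0.0843 M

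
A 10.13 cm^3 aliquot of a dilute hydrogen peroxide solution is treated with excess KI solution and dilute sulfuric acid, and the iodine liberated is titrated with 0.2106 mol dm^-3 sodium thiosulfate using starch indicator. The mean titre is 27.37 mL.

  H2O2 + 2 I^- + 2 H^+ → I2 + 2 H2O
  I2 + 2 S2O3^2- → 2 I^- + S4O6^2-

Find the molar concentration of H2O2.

n(S2O3^2-) = 0.02737 × 0.2106 = 5.764 × 10^-3 mol
n(I2) = n(S2O3^2-)/2 = 2.882 × 10^-3 mol
n(H2O2) in the aliquot = 2.882 × 10^-3 mol (1:1 ratio)
[H2O2] = 2.882 × 10^-3 / 0.01013 = 0.2845 mol/L

0.2845 mol/L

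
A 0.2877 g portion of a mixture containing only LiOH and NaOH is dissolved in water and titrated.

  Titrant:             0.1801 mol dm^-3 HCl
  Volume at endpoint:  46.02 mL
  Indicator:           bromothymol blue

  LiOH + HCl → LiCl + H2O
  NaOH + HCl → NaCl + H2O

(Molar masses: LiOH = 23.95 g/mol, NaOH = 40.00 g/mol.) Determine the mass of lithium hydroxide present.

n(HCl) = 0.04602 × 0.1801 = 8.288 × 10^-3 mol
Let x = n(LiOH), y = n(NaOH).
Titrant: 1x + 1y = 8.288 × 10^-3;  mass: 23.95x + 40.00y = 0.2877
Solving, x = 2.731 × 10^-3 mol, y = 5.557 × 10^-3 mol
mass of LiOH = 2.731 × 10^-3 × 23.95 = 0.06540 g

0.06540 g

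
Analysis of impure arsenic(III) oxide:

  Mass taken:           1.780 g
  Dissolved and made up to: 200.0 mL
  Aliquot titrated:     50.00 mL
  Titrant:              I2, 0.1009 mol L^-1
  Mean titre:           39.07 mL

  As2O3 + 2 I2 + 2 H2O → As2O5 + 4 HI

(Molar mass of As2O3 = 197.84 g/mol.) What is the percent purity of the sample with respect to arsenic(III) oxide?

n(I2) per titration = 0.03907 × 0.1009 = 3.942 × 10^-3 mol
From the 1:2 ratio, n(As2O3) in each aliquot = 1/2 × 3.942 × 10^-3 = 1.971 × 10^-3 mol
n(As2O3) in the whole flask = 1.971 × 10^-3 × 200.0/50.00 = 7.884 × 10^-3 mol
mass of As2O3 = 7.884 × 10^-3 × 197.84 = 1.560 g
% As2O3 = 1.560 / 1.780 × 100 = 87.63 %

87.63 %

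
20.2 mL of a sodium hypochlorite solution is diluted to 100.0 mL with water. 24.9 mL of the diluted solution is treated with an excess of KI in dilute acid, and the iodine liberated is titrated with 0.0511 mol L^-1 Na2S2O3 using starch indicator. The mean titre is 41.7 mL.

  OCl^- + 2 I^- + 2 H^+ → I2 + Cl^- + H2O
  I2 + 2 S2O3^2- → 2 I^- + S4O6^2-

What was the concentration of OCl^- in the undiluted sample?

0.212 mol/L

n(S2O3^2-) = 0.0417 × 0.0511 = 2.13 × 10^-3 mol
n(I2) = n(S2O3^2-)/2 = 1.07 × 10^-3 mol
n(OCl^-) in the aliquot = 1.07 × 10^-3 mol (1:1 ratio)
[OCl^-]_dilute = 1.07 × 10^-3 / 0.0249 = 0.0428 mol/L
[OCl^-]_original = 0.0428 × 100.0/20.2 = 0.212 mol/L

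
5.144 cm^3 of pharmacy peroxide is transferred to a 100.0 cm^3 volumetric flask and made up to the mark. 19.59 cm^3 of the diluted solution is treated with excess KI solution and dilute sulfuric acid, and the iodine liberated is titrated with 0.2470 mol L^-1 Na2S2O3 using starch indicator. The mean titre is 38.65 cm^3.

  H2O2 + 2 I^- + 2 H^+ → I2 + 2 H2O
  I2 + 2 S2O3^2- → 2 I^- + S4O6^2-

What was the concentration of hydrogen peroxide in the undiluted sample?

n(S2O3^2-) = 0.03865 × 0.2470 = 9.547 × 10^-3 mol
n(I2) = n(S2O3^2-)/2 = 4.773 × 10^-3 mol
n(H2O2) in the aliquot = 4.773 × 10^-3 mol (1:1 ratio)
[H2O2]_dilute = 4.773 × 10^-3 / 0.01959 = 0.2437 mol/L
[H2O2]_original = 0.2437 × 100.0/5.144 = 4.737 mol/L

4.737 mol/L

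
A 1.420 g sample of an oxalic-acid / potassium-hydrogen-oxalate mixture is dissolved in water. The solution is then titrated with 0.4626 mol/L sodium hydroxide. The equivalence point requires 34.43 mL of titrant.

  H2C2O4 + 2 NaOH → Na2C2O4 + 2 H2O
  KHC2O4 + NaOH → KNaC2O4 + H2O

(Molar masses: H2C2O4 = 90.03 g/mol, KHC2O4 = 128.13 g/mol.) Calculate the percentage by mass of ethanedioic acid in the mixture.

n(NaOH) = 0.03443 × 0.4626 = 0.01593 mol
Let x = n(H2C2O4), y = n(KHC2O4).
Titrant: 2x + 1y = 0.01593;  mass: 90.03x + 128.13y = 1.420
Solving, x = 3.734 × 10^-3 mol, y = 8.459 × 10^-3 mol
mass of H2C2O4 = 3.734 × 10^-3 × 90.03 = 0.3362 g
% H2C2O4 = 0.3362 / 1.420 × 100 = 23.68 %

23.68 %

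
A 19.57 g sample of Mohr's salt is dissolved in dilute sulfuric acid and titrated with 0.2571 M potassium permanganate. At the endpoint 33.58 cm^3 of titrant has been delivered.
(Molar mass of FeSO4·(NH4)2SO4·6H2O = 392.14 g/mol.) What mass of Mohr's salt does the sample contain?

MnO4^- + 5 Fe^2+ + 8 H^+ → Mn^2+ + 5 Fe^3+ + 4 H2O
n(KMnO4) = 0.03358 L × 0.2571 mol/L = 8.633 × 10^-3 mol
From the 5:1 ratio, n(FeSO4·(NH4)2SO4·6H2O) = 5/1 × 8.633 × 10^-3 = 0.04317 mol
mass of FeSO4·(NH4)2SO4·6H2O = 0.04317 × 392.14 g/mol = 16.93 g

16.93 g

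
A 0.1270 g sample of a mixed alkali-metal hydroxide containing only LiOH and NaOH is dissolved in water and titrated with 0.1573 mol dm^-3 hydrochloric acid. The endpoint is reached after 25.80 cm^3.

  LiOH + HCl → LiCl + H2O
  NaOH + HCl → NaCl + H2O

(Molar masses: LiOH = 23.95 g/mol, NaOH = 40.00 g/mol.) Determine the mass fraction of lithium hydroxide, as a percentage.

41.52 %

n(HCl) = 0.02580 × 0.1573 = 4.058 × 10^-3 mol
Let x = n(LiOH), y = n(NaOH).
Titrant: 1x + 1y = 4.058 × 10^-3;  mass: 23.95x + 40.00y = 0.1270
Solving, x = 2.201 × 10^-3 mol, y = 1.857 × 10^-3 mol
mass of LiOH = 2.201 × 10^-3 × 23.95 = 0.05273 g
% LiOH = 0.05273 / 0.1270 × 100 = 41.52 %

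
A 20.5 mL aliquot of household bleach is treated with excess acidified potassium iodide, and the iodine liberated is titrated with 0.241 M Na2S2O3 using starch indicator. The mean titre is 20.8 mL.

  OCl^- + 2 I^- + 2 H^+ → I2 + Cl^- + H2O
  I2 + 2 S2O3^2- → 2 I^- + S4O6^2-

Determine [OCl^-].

n(S2O3^2-) = 0.0208 × 0.241 = 5.01 × 10^-3 mol
n(I2) = n(S2O3^2-)/2 = 2.51 × 10^-3 mol
n(OCl^-) in the aliquot = 2.51 × 10^-3 mol (1:1 ratio)
[OCl^-] = 2.51 × 10^-3 / 0.0205 = 0.122 mol/L

0.122 M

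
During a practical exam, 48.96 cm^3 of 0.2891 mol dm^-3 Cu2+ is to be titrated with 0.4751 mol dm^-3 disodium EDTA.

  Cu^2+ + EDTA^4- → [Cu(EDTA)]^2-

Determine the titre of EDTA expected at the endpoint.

n(Cu2+) = 0.04896 L × 0.2891 mol/L = 0.01415 mol
n(EDTA) = 0.01415 mol (1:1 stoichiometry)
V(EDTA) = 0.01415 mol / 0.4751 mol/L = 0.02979 L = 29.79 mL

29.79 mL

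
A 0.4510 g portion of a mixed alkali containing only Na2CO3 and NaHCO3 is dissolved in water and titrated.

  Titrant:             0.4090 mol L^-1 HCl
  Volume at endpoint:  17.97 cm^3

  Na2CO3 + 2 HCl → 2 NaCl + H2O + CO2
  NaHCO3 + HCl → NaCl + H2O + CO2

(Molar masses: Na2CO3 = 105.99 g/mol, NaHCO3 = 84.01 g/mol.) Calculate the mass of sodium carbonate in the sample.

0.2844 g

n(HCl) = 0.01797 × 0.4090 = 7.350 × 10^-3 mol
Let x = n(Na2CO3), y = n(NaHCO3).
Titrant: 2x + 1y = 7.350 × 10^-3;  mass: 105.99x + 84.01y = 0.4510
Solving, x = 2.683 × 10^-3 mol, y = 1.983 × 10^-3 mol
mass of Na2CO3 = 2.683 × 10^-3 × 105.99 = 0.2844 g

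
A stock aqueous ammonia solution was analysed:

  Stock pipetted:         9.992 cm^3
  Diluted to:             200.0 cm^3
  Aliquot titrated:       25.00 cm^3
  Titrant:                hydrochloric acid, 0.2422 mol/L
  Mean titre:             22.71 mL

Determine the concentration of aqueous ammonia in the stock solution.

NH3 + HCl → NH4Cl
n(HCl) = 0.02271 × 0.2422 = 5.500 × 10^-3 mol
n(NH3) in the aliquot = 5.500 × 10^-3 mol (1:1 ratio)
[NH3]_dilute = 5.500 × 10^-3 / 0.02500 = 0.2200 mol/L
Dilution factor = 200.0 / 9.992 = 20.02
[NH3]_stock = 0.2200 × 20.02 = 4.404 mol/L

4.404 mol/L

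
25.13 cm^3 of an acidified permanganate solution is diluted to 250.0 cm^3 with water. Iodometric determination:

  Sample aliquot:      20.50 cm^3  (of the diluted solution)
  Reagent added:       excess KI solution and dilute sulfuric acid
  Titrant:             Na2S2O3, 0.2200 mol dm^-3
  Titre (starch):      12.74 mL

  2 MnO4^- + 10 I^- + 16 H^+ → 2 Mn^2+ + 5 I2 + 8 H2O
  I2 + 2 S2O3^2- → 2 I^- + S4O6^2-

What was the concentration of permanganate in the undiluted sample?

0.2720 mol/L

n(S2O3^2-) = 0.01274 × 0.2200 = 2.803 × 10^-3 mol
n(I2) = n(S2O3^2-)/2 = 1.401 × 10^-3 mol
From the 2:5 ratio, n(MnO4^-) in the aliquot = 2/5 × 1.401 × 10^-3 = 5.606 × 10^-4 mol
[MnO4^-]_dilute = 5.606 × 10^-4 / 0.02050 = 0.02734 mol/L
[MnO4^-]_original = 0.02734 × 250.0/25.13 = 0.2720 mol/L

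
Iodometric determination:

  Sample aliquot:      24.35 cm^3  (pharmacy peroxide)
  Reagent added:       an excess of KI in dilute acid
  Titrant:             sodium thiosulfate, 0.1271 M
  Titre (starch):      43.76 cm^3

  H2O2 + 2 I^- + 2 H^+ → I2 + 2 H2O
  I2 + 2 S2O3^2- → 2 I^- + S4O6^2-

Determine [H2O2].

n(S2O3^2-) = 0.04376 × 0.1271 = 5.562 × 10^-3 mol
n(I2) = n(S2O3^2-)/2 = 2.781 × 10^-3 mol
n(H2O2) in the aliquot = 2.781 × 10^-3 mol (1:1 ratio)
[H2O2] = 2.781 × 10^-3 / 0.02435 = 0.1142 mol/L

0.1142 M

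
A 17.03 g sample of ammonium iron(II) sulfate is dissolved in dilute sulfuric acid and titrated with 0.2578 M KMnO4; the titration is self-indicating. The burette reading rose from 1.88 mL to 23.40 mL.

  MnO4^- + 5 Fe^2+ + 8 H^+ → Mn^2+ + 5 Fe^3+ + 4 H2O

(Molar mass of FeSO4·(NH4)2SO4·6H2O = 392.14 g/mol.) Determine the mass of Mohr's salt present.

10.88 g

n(KMnO4) = 0.02152 L × 0.2578 mol/L = 5.548 × 10^-3 mol
From the 5:1 ratio, n(FeSO4·(NH4)2SO4·6H2O) = 5/1 × 5.548 × 10^-3 = 0.02774 mol
mass of FeSO4·(NH4)2SO4·6H2O = 0.02774 × 392.14 g/mol = 10.88 g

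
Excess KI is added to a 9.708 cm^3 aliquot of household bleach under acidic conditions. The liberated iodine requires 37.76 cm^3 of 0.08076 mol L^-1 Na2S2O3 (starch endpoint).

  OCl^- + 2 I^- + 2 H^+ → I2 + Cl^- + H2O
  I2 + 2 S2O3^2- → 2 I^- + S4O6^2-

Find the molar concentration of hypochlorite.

0.1571 mol/L

n(S2O3^2-) = 0.03776 × 0.08076 = 3.049 × 10^-3 mol
n(I2) = n(S2O3^2-)/2 = 1.525 × 10^-3 mol
n(OCl^-) in the aliquot = 1.525 × 10^-3 mol (1:1 ratio)
[OCl^-] = 1.525 × 10^-3 / 0.009708 = 0.1571 mol/L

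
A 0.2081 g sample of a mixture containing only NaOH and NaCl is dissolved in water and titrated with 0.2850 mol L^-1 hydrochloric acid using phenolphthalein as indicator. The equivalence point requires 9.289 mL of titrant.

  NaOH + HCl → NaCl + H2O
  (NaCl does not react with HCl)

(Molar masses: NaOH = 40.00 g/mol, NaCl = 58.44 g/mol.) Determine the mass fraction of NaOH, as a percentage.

50.89 %

n(HCl) = 0.009289 × 0.2850 = 2.647 × 10^-3 mol
Let x = n(NaOH), y = n(NaCl).
Titrant: 1x = 2.647 × 10^-3;  mass: 40.00x + 58.44y = 0.2081
Solving, x = 2.647 × 10^-3 mol, y = 1.749 × 10^-3 mol
mass of NaOH = 2.647 × 10^-3 × 40.00 = 0.1059 g
% NaOH = 0.1059 / 0.2081 × 100 = 50.89 %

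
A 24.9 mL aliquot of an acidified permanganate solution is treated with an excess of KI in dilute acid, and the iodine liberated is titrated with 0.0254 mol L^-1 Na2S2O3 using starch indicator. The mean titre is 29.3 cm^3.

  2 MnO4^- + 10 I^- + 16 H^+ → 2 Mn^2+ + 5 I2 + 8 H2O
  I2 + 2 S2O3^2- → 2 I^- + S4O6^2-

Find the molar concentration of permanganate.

n(S2O3^2-) = 0.0293 × 0.0254 = 7.44 × 10^-4 mol
n(I2) = n(S2O3^2-)/2 = 3.72 × 10^-4 mol
From the 2:5 ratio, n(MnO4^-) in the aliquot = 2/5 × 3.72 × 10^-4 = 1.49 × 10^-4 mol
[MnO4^-] = 1.49 × 10^-4 / 0.0249 = 0.00598 mol/L

0.00598 mol/L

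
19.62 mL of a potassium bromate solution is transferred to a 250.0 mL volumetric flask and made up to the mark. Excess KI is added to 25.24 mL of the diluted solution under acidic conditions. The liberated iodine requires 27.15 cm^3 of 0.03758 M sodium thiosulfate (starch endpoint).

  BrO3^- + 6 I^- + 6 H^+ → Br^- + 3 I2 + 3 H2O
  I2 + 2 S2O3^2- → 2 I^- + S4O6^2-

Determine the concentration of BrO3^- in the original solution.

n(S2O3^2-) = 0.02715 × 0.03758 = 1.020 × 10^-3 mol
n(I2) = n(S2O3^2-)/2 = 5.101 × 10^-4 mol
From the 1:3 ratio, n(BrO3^-) in the aliquot = 1/3 × 5.101 × 10^-4 = 1.700 × 10^-4 mol
[BrO3^-]_dilute = 1.700 × 10^-4 / 0.02524 = 0.006737 mol/L
[BrO3^-]_original = 0.006737 × 250.0/19.62 = 0.08585 mol/L

0.08585 M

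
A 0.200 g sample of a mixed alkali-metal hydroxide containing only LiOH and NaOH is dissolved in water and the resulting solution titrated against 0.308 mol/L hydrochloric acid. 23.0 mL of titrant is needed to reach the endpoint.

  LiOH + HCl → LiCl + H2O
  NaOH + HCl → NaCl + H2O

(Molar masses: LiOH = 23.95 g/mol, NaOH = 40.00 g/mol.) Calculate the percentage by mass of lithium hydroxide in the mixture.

62.2 %

n(HCl) = 0.0230 × 0.308 = 7.08 × 10^-3 mol
Let x = n(LiOH), y = n(NaOH).
Titrant: 1x + 1y = 7.08 × 10^-3;  mass: 23.95x + 40.00y = 0.200
Solving, x = 5.19 × 10^-3 mol, y = 1.89 × 10^-3 mol
mass of LiOH = 5.19 × 10^-3 × 23.95 = 0.124 g
% LiOH = 0.124 / 0.200 × 100 = 62.2 %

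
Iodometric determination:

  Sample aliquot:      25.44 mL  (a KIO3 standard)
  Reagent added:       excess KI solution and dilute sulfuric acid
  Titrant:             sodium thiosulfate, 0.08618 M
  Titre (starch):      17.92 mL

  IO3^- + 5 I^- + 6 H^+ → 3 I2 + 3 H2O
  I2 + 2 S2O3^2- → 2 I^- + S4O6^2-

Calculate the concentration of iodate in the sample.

n(S2O3^2-) = 0.01792 × 0.08618 = 1.544 × 10^-3 mol
n(I2) = n(S2O3^2-)/2 = 7.722 × 10^-4 mol
From the 1:3 ratio, n(IO3^-) in the aliquot = 1/3 × 7.722 × 10^-4 = 2.574 × 10^-4 mol
[IO3^-] = 2.574 × 10^-4 / 0.02544 = 0.01012 mol/L

0.01012 M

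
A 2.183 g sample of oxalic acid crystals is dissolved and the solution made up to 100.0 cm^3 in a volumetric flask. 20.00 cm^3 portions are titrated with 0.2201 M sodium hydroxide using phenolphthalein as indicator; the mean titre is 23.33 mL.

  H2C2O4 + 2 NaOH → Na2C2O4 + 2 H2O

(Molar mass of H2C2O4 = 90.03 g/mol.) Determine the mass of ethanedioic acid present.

n(NaOH) per titration = 0.02333 × 0.2201 = 5.135 × 10^-3 mol
From the 1:2 ratio, n(H2C2O4) in each aliquot = 1/2 × 5.135 × 10^-3 = 2.567 × 10^-3 mol
n(H2C2O4) in the whole flask = 2.567 × 10^-3 × 100.0/20.00 = 0.01284 mol
mass of H2C2O4 = 0.01284 × 90.03 = 1.156 g

1.156 g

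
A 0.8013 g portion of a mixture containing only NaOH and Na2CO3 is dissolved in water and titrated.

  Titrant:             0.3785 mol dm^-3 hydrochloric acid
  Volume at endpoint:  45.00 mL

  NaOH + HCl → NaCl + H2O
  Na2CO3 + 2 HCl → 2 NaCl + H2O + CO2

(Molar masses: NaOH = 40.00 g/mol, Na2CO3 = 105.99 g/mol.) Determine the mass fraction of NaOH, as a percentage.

38.93 %

n(HCl) = 0.04500 × 0.3785 = 0.01703 mol
Let x = n(NaOH), y = n(Na2CO3).
Titrant: 1x + 2y = 0.01703;  mass: 40.00x + 105.99y = 0.8013
Solving, x = 7.798 × 10^-3 mol, y = 4.617 × 10^-3 mol
mass of NaOH = 7.798 × 10^-3 × 40.00 = 0.3119 g
% NaOH = 0.3119 / 0.8013 × 100 = 38.93 %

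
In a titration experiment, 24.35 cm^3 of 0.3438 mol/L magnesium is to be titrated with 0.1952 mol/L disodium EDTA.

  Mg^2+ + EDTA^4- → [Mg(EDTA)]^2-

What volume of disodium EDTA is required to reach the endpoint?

n(Mg2+) = 0.02435 L × 0.3438 mol/L = 8.372 × 10^-3 mol
n(EDTA) = 8.372 × 10^-3 mol (1:1 stoichiometry)
V(EDTA) = 8.372 × 10^-3 mol / 0.1952 mol/L = 0.04289 L = 42.89 mL

42.89 mL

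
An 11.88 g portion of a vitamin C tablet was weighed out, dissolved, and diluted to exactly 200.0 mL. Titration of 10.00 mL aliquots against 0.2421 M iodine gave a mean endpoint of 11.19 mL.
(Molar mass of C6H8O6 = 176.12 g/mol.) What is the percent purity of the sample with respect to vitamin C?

C6H8O6 + I2 → C6H6O6 + 2 HI
n(I2) per titration = 0.01119 × 0.2421 = 2.709 × 10^-3 mol
n(C6H8O6) in each aliquot = 2.709 × 10^-3 mol (1:1 ratio)
n(C6H8O6) in the whole flask = 2.709 × 10^-3 × 200.0/10.00 = 0.05418 mol
mass of C6H8O6 = 0.05418 × 176.12 = 9.543 g
% C6H8O6 = 9.543 / 11.88 × 100 = 80.32 %

80.32 %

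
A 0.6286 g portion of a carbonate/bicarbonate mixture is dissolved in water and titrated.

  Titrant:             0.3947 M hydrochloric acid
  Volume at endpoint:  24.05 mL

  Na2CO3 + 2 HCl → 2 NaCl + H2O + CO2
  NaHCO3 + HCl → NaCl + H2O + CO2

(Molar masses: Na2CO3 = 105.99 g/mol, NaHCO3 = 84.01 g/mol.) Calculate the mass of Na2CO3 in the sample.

0.2885 g

n(HCl) = 0.02405 × 0.3947 = 9.493 × 10^-3 mol
Let x = n(Na2CO3), y = n(NaHCO3).
Titrant: 2x + 1y = 9.493 × 10^-3;  mass: 105.99x + 84.01y = 0.6286
Solving, x = 2.722 × 10^-3 mol, y = 4.048 × 10^-3 mol
mass of Na2CO3 = 2.722 × 10^-3 × 105.99 = 0.2885 g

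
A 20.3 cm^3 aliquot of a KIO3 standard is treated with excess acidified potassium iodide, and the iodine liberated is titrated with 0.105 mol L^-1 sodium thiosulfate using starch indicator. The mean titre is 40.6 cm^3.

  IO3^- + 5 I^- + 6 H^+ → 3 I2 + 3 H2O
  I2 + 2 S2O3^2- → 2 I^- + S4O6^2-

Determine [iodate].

n(S2O3^2-) = 0.0406 × 0.105 = 4.26 × 10^-3 mol
n(I2) = n(S2O3^2-)/2 = 2.13 × 10^-3 mol
From the 1:3 ratio, n(IO3^-) in the aliquot = 1/3 × 2.13 × 10^-3 = 7.11 × 10^-4 mol
[IO3^-] = 7.11 × 10^-4 / 0.0203 = 0.0350 mol/L

0.0350 mol/L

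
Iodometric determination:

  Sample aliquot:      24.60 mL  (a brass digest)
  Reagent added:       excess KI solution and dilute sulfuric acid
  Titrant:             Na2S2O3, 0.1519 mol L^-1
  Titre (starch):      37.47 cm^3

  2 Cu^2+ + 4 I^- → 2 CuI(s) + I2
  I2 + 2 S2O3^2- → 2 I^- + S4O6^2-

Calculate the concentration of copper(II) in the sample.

n(S2O3^2-) = 0.03747 × 0.1519 = 5.692 × 10^-3 mol
n(I2) = n(S2O3^2-)/2 = 2.846 × 10^-3 mol
From the 2:1 ratio, n(Cu2+) in the aliquot = 2/1 × 2.846 × 10^-3 = 5.692 × 10^-3 mol
[Cu2+] = 5.692 × 10^-3 / 0.02460 = 0.2314 mol/L

0.2314 mol/L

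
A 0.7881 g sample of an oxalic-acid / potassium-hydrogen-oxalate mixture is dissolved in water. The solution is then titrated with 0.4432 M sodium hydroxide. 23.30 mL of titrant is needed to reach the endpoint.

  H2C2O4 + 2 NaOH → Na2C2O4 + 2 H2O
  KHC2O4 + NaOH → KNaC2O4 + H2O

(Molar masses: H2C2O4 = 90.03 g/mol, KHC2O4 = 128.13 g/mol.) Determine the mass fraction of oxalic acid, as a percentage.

n(NaOH) = 0.02330 × 0.4432 = 0.01033 mol
Let x = n(H2C2O4), y = n(KHC2O4).
Titrant: 2x + 1y = 0.01033;  mass: 90.03x + 128.13y = 0.7881
Solving, x = 3.219 × 10^-3 mol, y = 3.889 × 10^-3 mol
mass of H2C2O4 = 3.219 × 10^-3 × 90.03 = 0.2898 g
% H2C2O4 = 0.2898 / 0.7881 × 100 = 36.77 %

36.77 %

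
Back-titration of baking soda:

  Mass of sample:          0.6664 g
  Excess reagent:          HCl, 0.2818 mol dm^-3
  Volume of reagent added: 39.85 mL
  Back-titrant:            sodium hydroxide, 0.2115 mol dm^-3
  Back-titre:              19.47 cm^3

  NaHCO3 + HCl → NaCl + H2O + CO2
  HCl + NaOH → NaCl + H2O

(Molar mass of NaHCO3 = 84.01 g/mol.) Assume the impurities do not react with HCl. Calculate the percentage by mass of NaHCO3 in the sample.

89.66 %

n(HCl) added = 0.03985 × 0.2818 = 0.01123 mol
n(NaOH) used in back-titration = 0.01947 × 0.2115 = 4.118 × 10^-3 mol
n(HCl) left over = 4.118 × 10^-3 mol (1:1 ratio)
n(HCl) consumed by analyte = 0.01123 − 4.118 × 10^-3 = 7.112 × 10^-3 mol
n(NaHCO3) = 7.112 × 10^-3 mol (1:1 ratio)
mass of NaHCO3 = 7.112 × 10^-3 × 84.01 = 0.5975 g
% NaHCO3 = 0.5975 / 0.6664 × 100 = 89.66 %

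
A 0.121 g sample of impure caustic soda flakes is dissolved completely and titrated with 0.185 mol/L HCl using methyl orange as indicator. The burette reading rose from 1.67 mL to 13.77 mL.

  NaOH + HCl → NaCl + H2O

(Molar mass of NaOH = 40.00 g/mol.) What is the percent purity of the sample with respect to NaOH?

74.0 %

n(HCl) = 0.0121 L × 0.185 mol/L = 2.24 × 10^-3 mol
n(NaOH) = 2.24 × 10^-3 mol (1:1 ratio)
mass of NaOH = 2.24 × 10^-3 × 40.00 g/mol = 0.0895 g
% NaOH = 0.0895 / 0.121 × 100 = 74.0 %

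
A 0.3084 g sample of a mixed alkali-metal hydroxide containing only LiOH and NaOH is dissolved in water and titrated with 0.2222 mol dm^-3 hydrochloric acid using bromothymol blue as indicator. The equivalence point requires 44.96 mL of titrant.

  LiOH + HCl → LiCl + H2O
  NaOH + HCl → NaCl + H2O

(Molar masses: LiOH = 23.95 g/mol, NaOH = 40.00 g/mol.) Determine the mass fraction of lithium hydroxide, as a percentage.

44.13 %

n(HCl) = 0.04496 × 0.2222 = 9.990 × 10^-3 mol
Let x = n(LiOH), y = n(NaOH).
Titrant: 1x + 1y = 9.990 × 10^-3;  mass: 23.95x + 40.00y = 0.3084
Solving, x = 5.683 × 10^-3 mol, y = 4.308 × 10^-3 mol
mass of LiOH = 5.683 × 10^-3 × 23.95 = 0.1361 g
% LiOH = 0.1361 / 0.3084 × 100 = 44.13 %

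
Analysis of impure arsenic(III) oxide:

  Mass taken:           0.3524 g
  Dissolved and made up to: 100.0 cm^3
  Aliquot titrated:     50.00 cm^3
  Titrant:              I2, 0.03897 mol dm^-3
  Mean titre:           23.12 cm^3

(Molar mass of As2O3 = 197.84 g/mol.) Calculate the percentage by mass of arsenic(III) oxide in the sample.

50.58 %

As2O3 + 2 I2 + 2 H2O → As2O5 + 4 HI
n(I2) per titration = 0.02312 × 0.03897 = 9.010 × 10^-4 mol
From the 1:2 ratio, n(As2O3) in each aliquot = 1/2 × 9.010 × 10^-4 = 4.505 × 10^-4 mol
n(As2O3) in the whole flask = 4.505 × 10^-4 × 100.0/50.00 = 9.010 × 10^-4 mol
mass of As2O3 = 9.010 × 10^-4 × 197.84 = 0.1783 g
% As2O3 = 0.1783 / 0.3524 × 100 = 50.58 %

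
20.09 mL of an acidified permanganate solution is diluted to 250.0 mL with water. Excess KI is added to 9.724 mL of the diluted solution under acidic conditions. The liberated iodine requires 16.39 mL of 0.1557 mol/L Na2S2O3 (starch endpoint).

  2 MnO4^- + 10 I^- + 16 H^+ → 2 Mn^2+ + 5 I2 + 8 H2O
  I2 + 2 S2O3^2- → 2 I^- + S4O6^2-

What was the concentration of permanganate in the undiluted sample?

0.6531 mol/L

n(S2O3^2-) = 0.01639 × 0.1557 = 2.552 × 10^-3 mol
n(I2) = n(S2O3^2-)/2 = 1.276 × 10^-3 mol
From the 2:5 ratio, n(MnO4^-) in the aliquot = 2/5 × 1.276 × 10^-3 = 5.104 × 10^-4 mol
[MnO4^-]_dilute = 5.104 × 10^-4 / 0.009724 = 0.05249 mol/L
[MnO4^-]_original = 0.05249 × 250.0/20.09 = 0.6531 mol/L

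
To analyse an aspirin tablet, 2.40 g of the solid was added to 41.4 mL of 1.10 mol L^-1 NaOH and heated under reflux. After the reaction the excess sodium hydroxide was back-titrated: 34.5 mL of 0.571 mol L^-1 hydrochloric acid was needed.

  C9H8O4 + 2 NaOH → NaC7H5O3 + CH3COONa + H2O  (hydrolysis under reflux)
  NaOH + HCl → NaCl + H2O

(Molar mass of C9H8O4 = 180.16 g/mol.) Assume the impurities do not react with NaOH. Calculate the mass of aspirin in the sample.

n(NaOH) added = 0.0414 × 1.10 = 0.0455 mol
n(HCl) used in back-titration = 0.0345 × 0.571 = 0.0197 mol
n(NaOH) left over = 0.0197 mol (1:1 ratio)
n(NaOH) consumed by analyte = 0.0455 − 0.0197 = 0.0258 mol
From the 1:2 ratio, n(C9H8O4) = 1/2 × 0.0258 = 0.0129 mol
mass of C9H8O4 = 0.0129 × 180.16 = 2.33 g

2.33 g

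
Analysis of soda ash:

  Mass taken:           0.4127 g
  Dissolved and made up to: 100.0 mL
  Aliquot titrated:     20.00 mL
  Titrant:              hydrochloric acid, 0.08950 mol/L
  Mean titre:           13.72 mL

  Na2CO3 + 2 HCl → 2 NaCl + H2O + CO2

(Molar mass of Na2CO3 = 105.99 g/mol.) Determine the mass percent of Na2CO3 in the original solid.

n(HCl) per titration = 0.01372 × 0.08950 = 1.228 × 10^-3 mol
From the 1:2 ratio, n(Na2CO3) in each aliquot = 1/2 × 1.228 × 10^-3 = 6.140 × 10^-4 mol
n(Na2CO3) in the whole flask = 6.140 × 10^-4 × 100.0/20.00 = 3.070 × 10^-3 mol
mass of Na2CO3 = 3.070 × 10^-3 × 105.99 = 0.3254 g
% Na2CO3 = 0.3254 / 0.4127 × 100 = 78.84 %

78.84 %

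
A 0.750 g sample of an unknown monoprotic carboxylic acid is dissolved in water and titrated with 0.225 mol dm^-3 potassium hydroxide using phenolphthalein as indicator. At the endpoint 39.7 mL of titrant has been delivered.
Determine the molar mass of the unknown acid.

84.0 g/mol

n(KOH) = 0.0397 L × 0.225 mol/L = 8.93 × 10^-3 mol
n(HA) = 8.93 × 10^-3 mol (1:1 ratio)
M = m / n = 0.750 g / 8.93 × 10^-3 mol = 84.0 g/mol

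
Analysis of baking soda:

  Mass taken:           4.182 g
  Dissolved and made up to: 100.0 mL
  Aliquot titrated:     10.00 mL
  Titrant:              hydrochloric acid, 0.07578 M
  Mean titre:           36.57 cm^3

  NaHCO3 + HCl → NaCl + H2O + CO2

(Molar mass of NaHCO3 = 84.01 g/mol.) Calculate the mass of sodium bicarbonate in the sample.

2.328 g

n(HCl) per titration = 0.03657 × 0.07578 = 2.771 × 10^-3 mol
n(NaHCO3) in each aliquot = 2.771 × 10^-3 mol (1:1 ratio)
n(NaHCO3) in the whole flask = 2.771 × 10^-3 × 100.0/10.00 = 0.02771 mol
mass of NaHCO3 = 0.02771 × 84.01 = 2.328 g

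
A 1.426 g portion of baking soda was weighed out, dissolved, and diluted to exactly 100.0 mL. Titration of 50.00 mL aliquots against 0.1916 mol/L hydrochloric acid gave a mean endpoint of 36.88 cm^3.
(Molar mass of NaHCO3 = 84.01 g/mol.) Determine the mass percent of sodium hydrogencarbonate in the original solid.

NaHCO3 + HCl → NaCl + H2O + CO2
n(HCl) per titration = 0.03688 × 0.1916 = 7.066 × 10^-3 mol
n(NaHCO3) in each aliquot = 7.066 × 10^-3 mol (1:1 ratio)
n(NaHCO3) in the whole flask = 7.066 × 10^-3 × 100.0/50.00 = 0.01413 mol
mass of NaHCO3 = 0.01413 × 84.01 = 1.187 g
% NaHCO3 = 1.187 / 1.426 × 100 = 83.26 %

83.26 %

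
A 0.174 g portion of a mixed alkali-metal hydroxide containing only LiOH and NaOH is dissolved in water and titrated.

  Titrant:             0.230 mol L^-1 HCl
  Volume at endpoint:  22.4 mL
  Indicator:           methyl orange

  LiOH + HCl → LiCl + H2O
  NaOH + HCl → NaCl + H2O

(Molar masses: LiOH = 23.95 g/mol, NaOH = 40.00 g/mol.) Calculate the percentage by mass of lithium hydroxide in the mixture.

n(HCl) = 0.0224 × 0.230 = 5.15 × 10^-3 mol
Let x = n(LiOH), y = n(NaOH).
Titrant: 1x + 1y = 5.15 × 10^-3;  mass: 23.95x + 40.00y = 0.174
Solving, x = 2.00 × 10^-3 mol, y = 3.15 × 10^-3 mol
mass of LiOH = 2.00 × 10^-3 × 23.95 = 0.0479 g
% LiOH = 0.0479 / 0.174 × 100 = 27.5 %

27.5 %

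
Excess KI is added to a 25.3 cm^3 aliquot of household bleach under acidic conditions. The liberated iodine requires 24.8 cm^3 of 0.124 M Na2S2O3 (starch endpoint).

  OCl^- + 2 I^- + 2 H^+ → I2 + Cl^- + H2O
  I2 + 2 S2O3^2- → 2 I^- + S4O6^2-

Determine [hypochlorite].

n(S2O3^2-) = 0.0248 × 0.124 = 3.08 × 10^-3 mol
n(I2) = n(S2O3^2-)/2 = 1.54 × 10^-3 mol
n(OCl^-) in the aliquot = 1.54 × 10^-3 mol (1:1 ratio)
[OCl^-] = 1.54 × 10^-3 / 0.0253 = 0.0608 mol/L

0.0608 M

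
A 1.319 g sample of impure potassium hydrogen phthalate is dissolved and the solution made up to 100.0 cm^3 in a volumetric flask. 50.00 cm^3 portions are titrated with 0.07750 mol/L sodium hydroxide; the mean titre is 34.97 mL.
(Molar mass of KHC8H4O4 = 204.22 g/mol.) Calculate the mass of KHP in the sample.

KHC8H4O4 + NaOH → KNaC8H4O4 + H2O
n(NaOH) per titration = 0.03497 × 0.07750 = 2.710 × 10^-3 mol
n(KHC8H4O4) in each aliquot = 2.710 × 10^-3 mol (1:1 ratio)
n(KHC8H4O4) in the whole flask = 2.710 × 10^-3 × 100.0/50.00 = 5.420 × 10^-3 mol
mass of KHC8H4O4 = 5.420 × 10^-3 × 204.22 = 1.107 g

1.107 g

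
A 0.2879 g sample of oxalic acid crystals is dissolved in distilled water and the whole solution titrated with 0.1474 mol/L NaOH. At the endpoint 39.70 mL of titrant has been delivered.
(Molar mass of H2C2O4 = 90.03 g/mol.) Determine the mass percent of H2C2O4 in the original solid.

91.50 %

H2C2O4 + 2 NaOH → Na2C2O4 + 2 H2O
n(NaOH) = 0.03970 L × 0.1474 mol/L = 5.852 × 10^-3 mol
From the 1:2 ratio, n(H2C2O4) = 1/2 × 5.852 × 10^-3 = 2.926 × 10^-3 mol
mass of H2C2O4 = 2.926 × 10^-3 × 90.03 g/mol = 0.2634 g
% H2C2O4 = 0.2634 / 0.2879 × 100 = 91.50 %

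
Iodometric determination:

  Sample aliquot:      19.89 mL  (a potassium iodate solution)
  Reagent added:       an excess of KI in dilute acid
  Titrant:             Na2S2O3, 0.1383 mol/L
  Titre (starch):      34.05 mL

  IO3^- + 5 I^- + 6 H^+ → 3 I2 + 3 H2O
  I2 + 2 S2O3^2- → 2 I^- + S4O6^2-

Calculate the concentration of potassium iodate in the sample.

n(S2O3^2-) = 0.03405 × 0.1383 = 4.709 × 10^-3 mol
n(I2) = n(S2O3^2-)/2 = 2.355 × 10^-3 mol
From the 1:3 ratio, n(IO3^-) in the aliquot = 1/3 × 2.355 × 10^-3 = 7.849 × 10^-4 mol
[IO3^-] = 7.849 × 10^-4 / 0.01989 = 0.03946 mol/L

0.03946 mol/L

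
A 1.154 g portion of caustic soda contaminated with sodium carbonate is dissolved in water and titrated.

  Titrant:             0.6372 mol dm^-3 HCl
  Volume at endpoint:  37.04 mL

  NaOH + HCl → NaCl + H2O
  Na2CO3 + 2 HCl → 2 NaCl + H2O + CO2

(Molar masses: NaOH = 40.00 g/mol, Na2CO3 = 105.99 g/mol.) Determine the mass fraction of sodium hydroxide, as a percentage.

25.82 %

n(HCl) = 0.03704 × 0.6372 = 0.02360 mol
Let x = n(NaOH), y = n(Na2CO3).
Titrant: 1x + 2y = 0.02360;  mass: 40.00x + 105.99y = 1.154
Solving, x = 7.448 × 10^-3 mol, y = 8.077 × 10^-3 mol
mass of NaOH = 7.448 × 10^-3 × 40.00 = 0.2979 g
% NaOH = 0.2979 / 1.154 × 100 = 25.82 %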